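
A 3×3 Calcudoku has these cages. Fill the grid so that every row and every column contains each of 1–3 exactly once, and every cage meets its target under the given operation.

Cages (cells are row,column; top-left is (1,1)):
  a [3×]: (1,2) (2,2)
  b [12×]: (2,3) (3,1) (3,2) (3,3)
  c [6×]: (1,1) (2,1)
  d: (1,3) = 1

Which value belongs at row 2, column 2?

1

Cage d is given; hence (1,3) = 1.
Cage b needs product 12, so (2,3) = 2.
1 is placed in column 3, leaving (3,3) = 3.
Cage c's pair has product 6; hence (1,1) = 2.
Row 1 now contains 1, so (1,2) = 3.
Row 2 now contains 2, so (2,1) = 3.
The two cells of cage a must have product 3, so (2,2) = 1.
Column 1 already has 2; hence (3,1) = 1.
1 is placed in column 2, which forces (3,2) = 2.
Completed grid: 2 3 1 / 3 1 2 / 1 2 3.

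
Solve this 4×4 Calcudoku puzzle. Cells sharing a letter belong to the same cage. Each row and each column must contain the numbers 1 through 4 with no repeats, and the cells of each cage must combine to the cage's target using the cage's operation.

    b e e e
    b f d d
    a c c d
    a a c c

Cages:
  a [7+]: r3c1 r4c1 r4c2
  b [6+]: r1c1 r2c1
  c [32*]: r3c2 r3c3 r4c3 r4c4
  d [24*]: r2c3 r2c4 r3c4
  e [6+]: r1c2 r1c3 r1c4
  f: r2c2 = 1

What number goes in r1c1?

Cage f is a single given cell; hence r2c2 = 1.
In row 1, 4 can only go at r1c1, so r1c1 = 4.
4 is placed in column 1; hence r2c1 = 2.
Cage a needs sum 7, which forces r3c1 = 3.
Cage d has product 24, which forces r3c4 = 2.
The 3 cells of cage a must have sum 7, so r4c1 = 1.
Cage a has sum 7, which forces r4c2 = 3.
1 is placed in row 4, which forces r4c4 = 4.
3 is placed in column 2, which forces r1c2 = 2.
The 3 cells of cage d must have product 24; hence r2c3 = 4.
Column 4 already has 4, so r2c4 = 3.
2 is placed in row 3, which forces r3c2 = 4.
Cage c needs product 32; hence r3c3 = 1.
Row 4 already has 4, which forces r4c3 = 2.
1 is placed in column 3; hence r1c3 = 3.
3 is placed in column 4; hence r1c4 = 1.
Completed grid: 4 2 3 1 / 2 1 4 3 / 3 4 1 2 / 1 3 2 4.

4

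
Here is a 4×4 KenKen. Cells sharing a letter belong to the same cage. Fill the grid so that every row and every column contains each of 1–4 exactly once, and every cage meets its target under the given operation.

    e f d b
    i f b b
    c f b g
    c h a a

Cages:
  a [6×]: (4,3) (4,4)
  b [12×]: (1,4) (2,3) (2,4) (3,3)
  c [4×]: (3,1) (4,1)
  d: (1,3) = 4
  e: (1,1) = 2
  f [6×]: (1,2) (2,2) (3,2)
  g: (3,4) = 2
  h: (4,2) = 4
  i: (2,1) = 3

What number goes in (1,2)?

Cage e is a single given cell, leaving (1,1) = 2.
D is a freebie, so (1,3) = 4.
Cage i is given, leaving (2,1) = 3.
Cage g is given, leaving (3,4) = 2.
H is a freebie, so (4,2) = 4.
Column 4 already has 2; hence (4,4) = 3.
3 is placed in column 4, leaving (1,4) = 1.
Cage f has product 6; hence (2,2) = 2.
The 4 cells of cage b must have product 12, which forces (2,3) = 1.
Cage b has product 12, so (2,4) = 4.
Cage c's pair has product 4, so (3,1) = 4.
The 4 cells of cage b must have product 12, which forces (3,3) = 3.
Row 4 already has 4, leaving (4,1) = 1.
Row 4 now contains 3, so (4,3) = 2.
1 is placed in row 1, so (1,2) = 3.
Row 3 now contains 3, which forces (3,2) = 1.
Filled in: 2 3 4 1 / 3 2 1 4 / 4 1 3 2 / 1 4 2 3.

3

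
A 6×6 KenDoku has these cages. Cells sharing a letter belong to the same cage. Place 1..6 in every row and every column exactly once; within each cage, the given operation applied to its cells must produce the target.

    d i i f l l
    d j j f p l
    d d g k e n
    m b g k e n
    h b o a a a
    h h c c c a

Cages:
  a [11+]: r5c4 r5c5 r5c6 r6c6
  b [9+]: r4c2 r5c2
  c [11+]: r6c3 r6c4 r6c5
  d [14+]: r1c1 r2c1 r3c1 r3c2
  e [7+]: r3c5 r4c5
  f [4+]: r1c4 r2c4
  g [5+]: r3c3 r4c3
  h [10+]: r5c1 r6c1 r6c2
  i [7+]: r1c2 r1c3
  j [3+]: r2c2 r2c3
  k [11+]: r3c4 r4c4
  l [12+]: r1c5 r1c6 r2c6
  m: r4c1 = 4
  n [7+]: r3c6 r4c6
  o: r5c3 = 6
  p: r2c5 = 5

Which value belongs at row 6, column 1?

1

Cage p is given, so r2c5 = 5.
M is a freebie, leaving r4c1 = 4.
Cage o is a single given cell, which forces r5c3 = 6.
Row 2 needs a 4, and only r2c6 is open for it.
In row 2, 6 can only go at r2c1, so r2c1 = 6.
In row 2, 3 can only go at r2c4, so r2c4 = 3.
3 is placed in column 4, leaving r1c4 = 1.
The pair r3c4/r3c6 in row 3 holds {5, 6}, leaving r3c5 = 4.
Cage e needs two cells with sum 7, leaving r4c5 = 3.
The two cells of cage g must have sum 5, which forces r3c3 = 3.
Cage g needs two cells with sum 5; hence r4c3 = 2.
Row 4 now contains 2, leaving r4c6 = 1.
Cage d has sum 14, leaving r1c1 = 5.
Row 1 now contains 5, leaving r1c3 = 4.
Cage j's pair has sum 3, which forces r2c2 = 2.
Column 3 already has 2, leaving r2c3 = 1.
2 is placed in column 2, which forces r3c2 = 1.
Cage n needs two cells with sum 7, which forces r3c6 = 6.
Column 3 now contains 1, so r6c3 = 5.
2 is placed in column 2, which forces r1c2 = 3.
Cage l has sum 12; hence r1c5 = 6.
Column 6 now contains 6; hence r1c6 = 2.
1 is placed in row 3, so r3c1 = 2.
6 is placed in row 3; hence r3c4 = 5.
Cage k needs two cells with sum 11, leaving r4c4 = 6.
Column 2 now contains 3; hence r5c2 = 4.
Row 5 already has 4; hence r5c4 = 2.
Row 5 now contains 2, leaving r5c5 = 1.
Cage h needs sum 10, which forces r6c2 = 6.
The 3 cells of cage c must have sum 11, which forces r6c4 = 4.
Cage c has sum 11, leaving r6c5 = 2.
Column 6 already has 2, which forces r6c6 = 3.
Row 4 already has 6, which forces r4c2 = 5.
1 is placed in row 5, leaving r5c1 = 3.
3 is placed in column 6; hence r5c6 = 5.
Row 6 now contains 3, so r6c1 = 1.
Filled in: 5 3 4 1 6 2 / 6 2 1 3 5 4 / 2 1 3 5 4 6 / 4 5 2 6 3 1 / 3 4 6 2 1 5 / 1 6 5 4 2 3.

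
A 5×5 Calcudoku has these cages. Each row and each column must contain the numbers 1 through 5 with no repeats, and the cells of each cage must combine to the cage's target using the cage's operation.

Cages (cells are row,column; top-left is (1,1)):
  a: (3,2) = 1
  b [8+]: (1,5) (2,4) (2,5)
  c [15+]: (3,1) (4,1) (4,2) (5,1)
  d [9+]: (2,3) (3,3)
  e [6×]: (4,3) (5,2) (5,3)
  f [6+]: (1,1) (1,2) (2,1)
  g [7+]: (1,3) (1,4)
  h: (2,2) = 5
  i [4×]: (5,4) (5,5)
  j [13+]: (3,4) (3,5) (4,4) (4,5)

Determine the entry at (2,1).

Cage h is given; hence (2,2) = 5.
5 is placed in row 2, which forces (2,3) = 4.
Cage a is a single given cell, leaving (3,2) = 1.
4 is placed in column 3; hence (3,3) = 5.
Row 1 needs a 1, and only (1,1) is open for it.
In row 5, 5 can only go at (5,1), so (5,1) = 5.
In column 2, 4 can only go at (4,2), so (4,2) = 4.
The 4 cells of cage c must have sum 15, which forces (3,1) = 4.
Row 4 already has 4, leaving (4,1) = 2.
Cage f needs sum 6; hence (1,2) = 2.
Row 1 now contains 2; hence (1,3) = 3.
Column 1 now contains 2, which forces (2,1) = 3.
Column 3 already has 3, leaving (4,3) = 1.
2 is placed in column 2; hence (5,2) = 3.
Column 3 already has 1, so (5,3) = 2.
Cage g needs two cells with sum 7; hence (1,4) = 4.
Cage b needs sum 8, so (1,5) = 5.
Column 5 already has 5, leaving (4,5) = 3.
4 is placed in column 4, which forces (5,4) = 1.
1 is placed in row 5, so (5,5) = 4.
1 is placed in column 4, which forces (2,4) = 2.
Cage b has sum 8, leaving (2,5) = 1.
Cage j has sum 13; hence (3,4) = 3.
Column 5 now contains 3, so (3,5) = 2.
Row 4 already has 3; hence (4,4) = 5.
The full grid is 1 2 3 4 5 / 3 5 4 2 1 / 4 1 5 3 2 / 2 4 1 5 3 / 5 3 2 1 4.

3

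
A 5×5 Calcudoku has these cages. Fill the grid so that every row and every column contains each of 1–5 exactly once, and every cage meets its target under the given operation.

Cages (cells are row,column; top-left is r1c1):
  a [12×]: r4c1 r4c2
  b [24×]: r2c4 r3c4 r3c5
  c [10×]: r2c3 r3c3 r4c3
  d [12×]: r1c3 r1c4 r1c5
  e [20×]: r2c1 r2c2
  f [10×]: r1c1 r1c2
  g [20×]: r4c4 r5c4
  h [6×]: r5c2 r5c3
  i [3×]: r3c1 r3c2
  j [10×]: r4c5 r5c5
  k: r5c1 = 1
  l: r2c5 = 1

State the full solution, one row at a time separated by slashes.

2 5 4 1 3 / 5 4 2 3 1 / 3 1 5 2 4 / 4 3 1 5 2 / 1 2 3 4 5

Cage l is given; hence r2c5 = 1.
K is a freebie, which forces r5c1 = 1.
Column 1 now contains 1, which forces r3c1 = 3.
Cage i's pair has product 3, leaving r3c2 = 1.
3 is placed in column 1, so r4c1 = 4.
4 is placed in row 4, so r4c2 = 3.
4 is placed in row 4, leaving r4c4 = 5.
5 is placed in row 4, which forces r4c5 = 2.
3 is placed in column 2; hence r5c2 = 2.
2 is placed in row 5, leaving r5c3 = 3.
Column 4 already has 5, leaving r5c4 = 4.
Column 5 now contains 2, which forces r5c5 = 5.
Cage f's pair has product 10, leaving r1c1 = 2.
Column 2 now contains 2, leaving r1c2 = 5.
4 is placed in column 1, so r2c1 = 5.
Cage e's pair has product 20; hence r2c2 = 4.
Row 2 now contains 5; hence r2c3 = 2.
Cage b has product 24, leaving r2c4 = 3.
2 is placed in column 3, leaving r3c3 = 5.
4 is placed in column 4, so r3c4 = 2.
Column 5 now contains 2; hence r3c5 = 4.
Row 4 now contains 2, which forces r4c3 = 1.
1 is placed in column 3; hence r1c3 = 4.
Column 4 already has 3, so r1c4 = 1.
4 is placed in column 5, so r1c5 = 3.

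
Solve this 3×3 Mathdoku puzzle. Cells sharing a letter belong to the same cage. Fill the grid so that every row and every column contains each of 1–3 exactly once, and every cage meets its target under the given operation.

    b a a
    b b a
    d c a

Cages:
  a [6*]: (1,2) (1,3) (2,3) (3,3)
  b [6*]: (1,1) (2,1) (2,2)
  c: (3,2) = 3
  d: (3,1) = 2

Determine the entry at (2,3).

3

The 4 cells of cage a must have product 6; hence (1,2) = 1.
Cage d is given; hence (3,1) = 2.
Cage c is given, so (3,2) = 3.
Row 3 now contains 3, so (3,3) = 1.
Column 1 now contains 2, which forces (1,1) = 3.
Row 1 already has 3, so (1,3) = 2.
Cage b has product 6, leaving (2,1) = 1.
3 is placed in column 2, leaving (2,2) = 2.
Column 3 now contains 2, which forces (2,3) = 3.
Filled in: 3 1 2 / 1 2 3 / 2 3 1.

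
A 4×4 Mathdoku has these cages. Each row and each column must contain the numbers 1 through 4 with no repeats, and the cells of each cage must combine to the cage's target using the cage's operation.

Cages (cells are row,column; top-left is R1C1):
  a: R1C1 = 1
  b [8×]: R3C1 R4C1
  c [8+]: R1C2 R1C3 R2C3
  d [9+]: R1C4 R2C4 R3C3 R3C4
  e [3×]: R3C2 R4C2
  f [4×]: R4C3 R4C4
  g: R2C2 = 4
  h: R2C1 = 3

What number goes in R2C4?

1

Cage a is given, so R1C1 = 1.
Cage h is a single given cell, leaving R2C1 = 3.
Cage g is given; hence R2C2 = 4.
Cage c has sum 8; hence R1C3 = 4.
Column 3 already has 4, leaving R4C3 = 1.
1 is placed in row 4, leaving R4C4 = 4.
Cage c needs sum 8; hence R1C2 = 2.
The 4 cells of cage d must have sum 9, which forces R1C4 = 3.
Column 3 already has 1, which forces R2C3 = 2.
Row 2 already has 2, so R2C4 = 1.
Cage b's pair has product 8, leaving R3C1 = 4.
The two cells of cage e must have product 3; hence R3C2 = 1.
Cage d has sum 9; hence R3C3 = 3.
Column 4 now contains 1, which forces R3C4 = 2.
Row 4 already has 4; hence R4C1 = 2.
1 is placed in row 4, so R4C2 = 3.
Filled in: 1 2 4 3 / 3 4 2 1 / 4 1 3 2 / 2 3 1 4.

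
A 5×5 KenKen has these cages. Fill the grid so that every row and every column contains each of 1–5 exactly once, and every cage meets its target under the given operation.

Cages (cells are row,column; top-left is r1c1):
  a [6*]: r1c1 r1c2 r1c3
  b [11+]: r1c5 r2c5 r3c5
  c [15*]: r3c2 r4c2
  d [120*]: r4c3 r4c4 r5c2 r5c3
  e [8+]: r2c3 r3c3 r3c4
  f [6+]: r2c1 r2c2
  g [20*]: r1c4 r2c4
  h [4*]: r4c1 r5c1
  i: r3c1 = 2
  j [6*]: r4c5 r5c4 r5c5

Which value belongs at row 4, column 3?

2

I is a freebie; hence r3c1 = 2.
In row 2, 3 can only go at r2c3, so r2c3 = 3.
The only place for 3 in row 3 is r3c2.
The 3 cells of cage a must have product 6, so r1c1 = 3.
3 is placed in column 2, so r4c2 = 5.
Cage d has product 120, so r4c4 = 3.
Cage d needs product 120, leaving r5c3 = 5.
The 3 cells of cage j must have product 6, which forces r5c5 = 3.
In row 2, 1 can only go at r2c2, so r2c2 = 1.
1 is placed in column 2; hence r1c2 = 2.
Cage a needs product 6; hence r1c3 = 1.
Cage f's pair has sum 6; hence r2c1 = 5.
Row 2 now contains 5, which forces r2c4 = 4.
4 is placed in row 2; hence r2c5 = 2.
Column 3 now contains 1, so r3c3 = 4.
Column 4 already has 4; hence r3c4 = 1.
4 is placed in row 3; hence r3c5 = 5.
Column 3 now contains 4, leaving r4c3 = 2.
2 is placed in column 5, which forces r4c5 = 1.
Column 2 already has 2; hence r5c2 = 4.
1 is placed in column 4, leaving r5c4 = 2.
Column 4 already has 4, leaving r1c4 = 5.
Column 5 already has 5; hence r1c5 = 4.
Row 4 already has 1, leaving r4c1 = 4.
Row 5 now contains 4, which forces r5c1 = 1.
The full grid is 3 2 1 5 4 / 5 1 3 4 2 / 2 3 4 1 5 / 4 5 2 3 1 / 1 4 5 2 3.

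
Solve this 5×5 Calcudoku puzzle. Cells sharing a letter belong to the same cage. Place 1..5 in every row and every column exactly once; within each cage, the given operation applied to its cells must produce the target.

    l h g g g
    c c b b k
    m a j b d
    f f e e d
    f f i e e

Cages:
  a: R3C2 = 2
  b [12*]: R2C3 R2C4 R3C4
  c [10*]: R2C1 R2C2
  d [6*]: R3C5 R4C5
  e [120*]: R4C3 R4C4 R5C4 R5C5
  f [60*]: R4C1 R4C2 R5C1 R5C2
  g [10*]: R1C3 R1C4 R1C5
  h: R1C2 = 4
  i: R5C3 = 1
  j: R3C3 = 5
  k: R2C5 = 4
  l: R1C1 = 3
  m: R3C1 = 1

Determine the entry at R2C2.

5

L is a freebie; hence R1C1 = 3.
H is a freebie, so R1C2 = 4.
Cage k is a single given cell, which forces R2C5 = 4.
Cage m is a single given cell, leaving R3C1 = 1.
Cage a is given; hence R3C2 = 2.
Cage j is given, so R3C3 = 5.
Row 3 already has 2, leaving R3C5 = 3.
Column 5 already has 3; hence R4C5 = 2.
Cage i is a single given cell; hence R5C3 = 1.
Column 5 already has 2, leaving R5C5 = 5.
Column 3 now contains 1; hence R1C3 = 2.
The 3 cells of cage g must have product 10; hence R1C4 = 5.
Column 5 now contains 5; hence R1C5 = 1.
Cage c's pair has product 10, leaving R2C1 = 2.
2 is placed in column 2; hence R2C2 = 5.
Cage b needs product 12, so R2C3 = 3.
The 3 cells of cage b must have product 12; hence R2C4 = 1.
Row 3 already has 3, so R3C4 = 4.
Cage f has product 60, leaving R4C1 = 5.
The 4 cells of cage f must have product 60, so R4C2 = 1.
3 is placed in column 3, leaving R4C3 = 4.
4 is placed in column 4; hence R4C4 = 3.
Cage f needs product 60, so R5C1 = 4.
Row 5 already has 5, which forces R5C2 = 3.
Cage e has product 120, so R5C4 = 2.
Filled in: 3 4 2 5 1 / 2 5 3 1 4 / 1 2 5 4 3 / 5 1 4 3 2 / 4 3 1 2 5.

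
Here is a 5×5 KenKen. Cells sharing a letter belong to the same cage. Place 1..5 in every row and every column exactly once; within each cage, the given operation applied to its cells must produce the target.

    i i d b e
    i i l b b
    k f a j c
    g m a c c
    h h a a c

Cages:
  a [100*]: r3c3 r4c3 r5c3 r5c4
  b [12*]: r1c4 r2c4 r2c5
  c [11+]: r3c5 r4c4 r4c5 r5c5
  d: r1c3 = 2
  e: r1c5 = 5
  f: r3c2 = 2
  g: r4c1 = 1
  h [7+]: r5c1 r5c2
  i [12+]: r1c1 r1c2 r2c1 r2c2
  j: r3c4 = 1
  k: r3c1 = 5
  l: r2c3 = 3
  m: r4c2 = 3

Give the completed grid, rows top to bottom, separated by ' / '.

Cage d is given, which forces r1c3 = 2.
Cage e is given, so r1c5 = 5.
Cage l is given, which forces r2c3 = 3.
K is a freebie, leaving r3c1 = 5.
F is a freebie, so r3c2 = 2.
Cage j is a single given cell, which forces r3c4 = 1.
Cage g is a single given cell; hence r4c1 = 1.
Cage m is given; hence r4c2 = 3.
The 4 cells of cage a must have product 100; hence r5c4 = 5.
Cage b needs product 12, leaving r1c4 = 3.
Column 4 already has 1, leaving r2c4 = 4.
Cage b has product 12, leaving r2c5 = 1.
Row 3 now contains 1; hence r3c3 = 4.
Row 3 already has 4, which forces r3c5 = 3.
Cage a has product 100, leaving r4c3 = 5.
Column 4 already has 4, which forces r4c4 = 2.
2 is placed in row 4; hence r4c5 = 4.
The two cells of cage h must have sum 7, leaving r5c1 = 3.
Row 5 now contains 5, so r5c2 = 4.
Cage a needs product 100; hence r5c3 = 1.
Column 5 now contains 1; hence r5c5 = 2.
Row 1 now contains 3, leaving r1c1 = 4.
Column 2 now contains 4, so r1c2 = 1.
Row 2 already has 4, leaving r2c1 = 2.
1 is placed in row 2, leaving r2c2 = 5.

4 1 2 3 5 / 2 5 3 4 1 / 5 2 4 1 3 / 1 3 5 2 4 / 3 4 1 5 2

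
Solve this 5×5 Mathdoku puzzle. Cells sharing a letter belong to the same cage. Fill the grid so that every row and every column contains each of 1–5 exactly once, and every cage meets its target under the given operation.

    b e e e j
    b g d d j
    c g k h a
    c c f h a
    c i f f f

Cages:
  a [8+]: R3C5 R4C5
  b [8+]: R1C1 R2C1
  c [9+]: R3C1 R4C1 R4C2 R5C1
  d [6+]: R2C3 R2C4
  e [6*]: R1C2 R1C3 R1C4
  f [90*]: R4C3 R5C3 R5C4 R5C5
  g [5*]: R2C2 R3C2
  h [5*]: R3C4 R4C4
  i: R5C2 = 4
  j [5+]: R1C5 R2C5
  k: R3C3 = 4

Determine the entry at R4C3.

3

K is a freebie; hence R3C3 = 4.
Cage f has product 90; hence R4C3 = 3.
Row 4 already has 3, leaving R4C5 = 5.
I is a freebie, leaving R5C2 = 4.
The two cells of cage h must have product 5, leaving R3C4 = 5.
5 is placed in column 5, so R3C5 = 3.
Row 4 now contains 5, which forces R4C4 = 1.
3 is placed in column 5, leaving R5C5 = 2.
The two cells of cage g must have product 5, so R2C2 = 5.
Cage d needs two cells with sum 6, which forces R2C3 = 2.
1 is placed in column 4, leaving R2C4 = 4.
Row 2 already has 4; hence R2C5 = 1.
Cage c needs sum 9, so R3C1 = 2.
Row 3 now contains 5, leaving R3C2 = 1.
The 4 cells of cage c must have sum 9, so R4C1 = 4.
Row 4 now contains 1, which forces R4C2 = 2.
The 4 cells of cage c must have sum 9; hence R5C1 = 1.
Row 5 now contains 2, so R5C3 = 5.
Row 5 now contains 2, so R5C4 = 3.
Cage b needs two cells with sum 8, leaving R1C1 = 5.
2 is placed in column 2, which forces R1C2 = 3.
Column 3 already has 2, so R1C3 = 1.
3 is placed in column 4, so R1C4 = 2.
Column 5 now contains 1; hence R1C5 = 4.
Row 2 already has 5; hence R2C1 = 3.
Completed grid: 5 3 1 2 4 / 3 5 2 4 1 / 2 1 4 5 3 / 4 2 3 1 5 / 1 4 5 3 2.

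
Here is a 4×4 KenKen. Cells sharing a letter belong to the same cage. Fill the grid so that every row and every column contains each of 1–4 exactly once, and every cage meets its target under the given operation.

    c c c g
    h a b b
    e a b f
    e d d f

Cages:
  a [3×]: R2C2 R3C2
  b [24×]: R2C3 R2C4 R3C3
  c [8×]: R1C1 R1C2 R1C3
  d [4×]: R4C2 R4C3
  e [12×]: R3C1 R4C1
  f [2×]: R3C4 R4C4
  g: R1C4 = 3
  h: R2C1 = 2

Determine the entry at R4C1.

G is a freebie, leaving R1C4 = 3.
Cage h is given; hence R2C1 = 2.
2 is placed in row 2; hence R2C4 = 4.
Row 2 already has 4, so R2C3 = 3.
Cage b has product 24, leaving R3C3 = 2.
Row 3 already has 2; hence R3C4 = 1.
1 is placed in column 4, leaving R4C4 = 2.
The 3 cells of cage c must have product 8, leaving R1C2 = 2.
Row 2 now contains 3; hence R2C2 = 1.
Row 3 now contains 1, so R3C2 = 3.
Column 2 already has 1, which forces R4C2 = 4.
4 is placed in row 4; hence R4C3 = 1.
Cage c has product 8, leaving R1C1 = 1.
Column 3 now contains 1, leaving R1C3 = 4.
Row 3 already has 3; hence R3C1 = 4.
4 is placed in row 4, which forces R4C1 = 3.
Completed grid: 1 2 4 3 / 2 1 3 4 / 4 3 2 1 / 3 4 1 2.

3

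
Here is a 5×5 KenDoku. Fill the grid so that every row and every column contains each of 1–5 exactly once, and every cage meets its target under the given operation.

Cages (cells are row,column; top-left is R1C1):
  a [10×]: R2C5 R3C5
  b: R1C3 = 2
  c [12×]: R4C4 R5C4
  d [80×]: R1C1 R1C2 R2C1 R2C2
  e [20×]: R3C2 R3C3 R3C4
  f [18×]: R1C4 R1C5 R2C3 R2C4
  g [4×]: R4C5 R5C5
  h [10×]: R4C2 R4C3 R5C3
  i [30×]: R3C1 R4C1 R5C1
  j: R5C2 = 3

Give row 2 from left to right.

B is a freebie; hence R1C3 = 2.
Cage j is a single given cell, leaving R5C2 = 3.
3 is placed in row 5; hence R5C4 = 4.
Row 5 now contains 4, so R5C5 = 1.
Cage f needs product 18, which forces R1C4 = 1.
1 is placed in column 5, which forces R1C5 = 3.
Cage f has product 18, so R2C3 = 3.
Cage f has product 18, which forces R2C4 = 2.
2 is placed in row 2, which forces R2C5 = 5.
1 is placed in column 4, leaving R3C4 = 5.
Column 5 now contains 5; hence R3C5 = 2.
The 3 cells of cage h must have product 10, so R4C2 = 2.
Cage h has product 10; hence R4C3 = 1.
Column 4 now contains 4, which forces R4C4 = 3.
1 is placed in column 5, which forces R4C5 = 4.
Row 5 now contains 1; hence R5C3 = 5.
Row 3 now contains 2, leaving R3C1 = 3.
Cage e has product 20, which forces R3C2 = 1.
Column 3 already has 1, so R3C3 = 4.
Row 4 already has 3; hence R4C1 = 5.
Row 5 now contains 5; hence R5C1 = 2.
5 is placed in column 1; hence R1C1 = 4.
The 4 cells of cage d must have product 80, which forces R1C2 = 5.
Cage d needs product 80, leaving R2C1 = 1.
1 is placed in column 2, so R2C2 = 4.
The full grid is 4 5 2 1 3 / 1 4 3 2 5 / 3 1 4 5 2 / 5 2 1 3 4 / 2 3 5 4 1.

1 4 3 2 5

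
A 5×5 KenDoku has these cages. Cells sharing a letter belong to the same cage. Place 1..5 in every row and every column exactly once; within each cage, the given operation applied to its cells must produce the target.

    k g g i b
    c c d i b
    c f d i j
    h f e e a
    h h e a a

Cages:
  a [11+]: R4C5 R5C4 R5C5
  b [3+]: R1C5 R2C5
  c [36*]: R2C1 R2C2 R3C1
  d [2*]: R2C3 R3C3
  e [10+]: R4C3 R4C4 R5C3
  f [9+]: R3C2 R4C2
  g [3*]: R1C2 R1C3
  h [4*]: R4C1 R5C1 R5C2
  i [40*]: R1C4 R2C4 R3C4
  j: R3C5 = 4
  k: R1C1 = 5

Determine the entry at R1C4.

K is a freebie, leaving R1C1 = 5.
The 3 cells of cage c must have product 36, which forces R2C1 = 4.
Cage c needs product 36, leaving R2C2 = 3.
The 3 cells of cage c must have product 36, which forces R3C1 = 3.
Cage j is a single given cell, leaving R3C5 = 4.
Column 1 now contains 4, leaving R5C1 = 1.
1 is placed in row 5; hence R5C2 = 2.
3 is placed in column 2, so R1C2 = 1.
The two cells of cage g must have product 3, leaving R1C3 = 3.
The 3 cells of cage i must have product 40, which forces R1C4 = 4.
Row 1 now contains 1, so R1C5 = 2.
Column 5 now contains 2; hence R2C5 = 1.
4 is placed in row 3, which forces R3C2 = 5.
5 is placed in row 3; hence R3C4 = 2.
1 is placed in column 1, so R4C1 = 2.
Cage f needs two cells with sum 9; hence R4C2 = 4.
Column 5 now contains 2, so R4C5 = 3.
Column 4 now contains 4, leaving R5C4 = 3.
Cage a has sum 11; hence R5C5 = 5.
Row 2 already has 1, leaving R2C3 = 2.
Column 4 already has 2, leaving R2C4 = 5.
2 is placed in row 3, which forces R3C3 = 1.
Column 3 already has 1, so R4C3 = 5.
Column 4 now contains 5, leaving R4C4 = 1.
Row 5 already has 5, leaving R5C3 = 4.
Completed grid: 5 1 3 4 2 / 4 3 2 5 1 / 3 5 1 2 4 / 2 4 5 1 3 / 1 2 4 3 5.

4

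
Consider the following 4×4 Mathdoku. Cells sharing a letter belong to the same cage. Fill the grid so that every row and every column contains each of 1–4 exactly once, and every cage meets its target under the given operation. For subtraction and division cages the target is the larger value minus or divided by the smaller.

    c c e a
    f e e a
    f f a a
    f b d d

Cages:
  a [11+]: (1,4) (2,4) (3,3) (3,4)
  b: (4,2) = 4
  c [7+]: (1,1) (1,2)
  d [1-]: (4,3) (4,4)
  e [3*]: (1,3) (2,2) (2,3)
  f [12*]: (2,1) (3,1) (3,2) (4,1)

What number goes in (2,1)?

2

Cage e needs product 3, which forces (1,3) = 1.
The 3 cells of cage e must have product 3, which forces (2,2) = 1.
The 3 cells of cage e must have product 3; hence (2,3) = 3.
1 is placed in column 2, so (3,2) = 2.
2 is placed in row 3; hence (3,3) = 4.
Cage b is given; hence (4,2) = 4.
Column 3 now contains 4, leaving (4,3) = 2.
Cage c's pair has sum 7; hence (1,1) = 4.
4 is placed in column 2, which forces (1,2) = 3.
Row 1 now contains 4, which forces (1,4) = 2.
The 4 cells of cage f must have product 12, which forces (2,1) = 2.
2 is placed in column 4; hence (2,4) = 4.
Cage a needs sum 11, so (3,4) = 1.
1 is placed in column 4; hence (4,4) = 3.
Row 3 now contains 1, so (3,1) = 3.
3 is placed in row 4, which forces (4,1) = 1.
Filled in: 4 3 1 2 / 2 1 3 4 / 3 2 4 1 / 1 4 2 3.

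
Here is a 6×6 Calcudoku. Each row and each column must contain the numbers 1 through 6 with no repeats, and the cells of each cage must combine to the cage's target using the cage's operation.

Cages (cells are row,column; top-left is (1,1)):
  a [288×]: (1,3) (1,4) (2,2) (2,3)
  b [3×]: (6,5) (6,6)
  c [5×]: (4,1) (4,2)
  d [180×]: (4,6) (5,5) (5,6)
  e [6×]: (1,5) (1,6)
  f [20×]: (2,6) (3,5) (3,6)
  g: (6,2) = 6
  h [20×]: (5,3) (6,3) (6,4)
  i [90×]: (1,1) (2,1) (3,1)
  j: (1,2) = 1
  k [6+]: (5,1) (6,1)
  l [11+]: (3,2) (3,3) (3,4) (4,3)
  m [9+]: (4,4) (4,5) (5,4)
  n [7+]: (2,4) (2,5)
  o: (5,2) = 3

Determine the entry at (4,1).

Cage j is a single given cell, so (1,2) = 1.
Column 2 already has 1; hence (4,2) = 5.
The 3 cells of cage d must have product 180, which forces (4,6) = 6.
Cage o is given, leaving (5,2) = 3.
Cage d has product 180, leaving (5,5) = 6.
Cage d needs product 180, leaving (5,6) = 5.
G is a freebie, which forces (6,2) = 6.
The 3 cells of cage f must have product 20, so (3,5) = 5.
Row 4 already has 5; hence (4,1) = 1.
Row 1 needs a 5, and only (1,1) is open for it.
Row 2 needs a 5, and only (2,4) is open for it.
The two cells of cage n must have sum 7; hence (2,5) = 2.
The 3 cells of cage h must have product 20; hence (6,3) = 5.
Column 5 now contains 2, which forces (1,5) = 3.
Cage e's pair has product 6; hence (1,6) = 2.
2 is placed in row 2, leaving (2,2) = 4.
Row 2 now contains 4, leaving (2,6) = 1.
Column 2 now contains 4, leaving (3,2) = 2.
Column 6 already has 1; hence (3,6) = 4.
Column 5 now contains 3, which forces (4,5) = 4.
Column 5 now contains 3, so (6,5) = 1.
Column 6 already has 1; hence (6,6) = 3.
Cage a has product 288, leaving (2,3) = 3.
Cage l has sum 11; hence (4,3) = 2.
Cage m has sum 9, which forces (4,4) = 3.
Column 3 now contains 2, leaving (5,3) = 1.
Cage m has sum 9; hence (5,4) = 2.
Column 4 now contains 2, leaving (6,4) = 4.
Cage a has product 288, which forces (1,3) = 4.
4 is placed in column 4, leaving (1,4) = 6.
3 is placed in row 2, so (2,1) = 6.
The 3 cells of cage i must have product 90, so (3,1) = 3.
1 is placed in column 3; hence (3,3) = 6.
Cage l needs sum 11, leaving (3,4) = 1.
Row 5 already has 2, leaving (5,1) = 4.
Row 6 already has 4, which forces (6,1) = 2.
Filled in: 5 1 4 6 3 2 / 6 4 3 5 2 1 / 3 2 6 1 5 4 / 1 5 2 3 4 6 / 4 3 1 2 6 5 / 2 6 5 4 1 3.

1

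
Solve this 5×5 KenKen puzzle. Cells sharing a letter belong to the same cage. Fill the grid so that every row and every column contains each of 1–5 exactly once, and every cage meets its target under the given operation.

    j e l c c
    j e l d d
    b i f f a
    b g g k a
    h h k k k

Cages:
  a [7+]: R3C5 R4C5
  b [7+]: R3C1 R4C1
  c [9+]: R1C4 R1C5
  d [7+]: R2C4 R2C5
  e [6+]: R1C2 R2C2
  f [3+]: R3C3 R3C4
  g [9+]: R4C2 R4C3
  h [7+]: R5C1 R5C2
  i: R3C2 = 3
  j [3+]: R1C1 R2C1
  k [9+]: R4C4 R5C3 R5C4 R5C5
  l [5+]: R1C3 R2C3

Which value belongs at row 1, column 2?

1

I is a freebie, which forces R3C2 = 3.
The only place for 3 in row 1 is R1C3.
The two cells of cage l must have sum 5, which forces R2C3 = 2.
Column 3 now contains 2, leaving R3C3 = 1.
Row 3 already has 1, which forces R3C4 = 2.
Cage j's pair has sum 3, leaving R1C1 = 2.
Row 2 now contains 2, leaving R2C1 = 1.
2 is placed in column 1, which forces R4C1 = 3.
The 4 cells of cage k must have sum 9, so R4C4 = 1.
Row 4 already has 3, so R4C5 = 2.
Column 1 now contains 3, leaving R5C1 = 5.
Cage k needs sum 9, leaving R5C3 = 4.
Cage k has sum 9; hence R5C4 = 3.
Cage k needs sum 9, which forces R5C5 = 1.
Cage e's pair has sum 6, which forces R1C2 = 1.
The two cells of cage e must have sum 6; hence R2C2 = 5.
Column 4 now contains 3, which forces R2C4 = 4.
Cage d needs two cells with sum 7, so R2C5 = 3.
5 is placed in column 1, so R3C1 = 4.
The two cells of cage a must have sum 7, leaving R3C5 = 5.
Cage g's pair has sum 9, so R4C2 = 4.
4 is placed in column 3, leaving R4C3 = 5.
Row 5 now contains 4, leaving R5C2 = 2.
Column 4 now contains 4, which forces R1C4 = 5.
5 is placed in column 5, so R1C5 = 4.
Completed grid: 2 1 3 5 4 / 1 5 2 4 3 / 4 3 1 2 5 / 3 4 5 1 2 / 5 2 4 3 1.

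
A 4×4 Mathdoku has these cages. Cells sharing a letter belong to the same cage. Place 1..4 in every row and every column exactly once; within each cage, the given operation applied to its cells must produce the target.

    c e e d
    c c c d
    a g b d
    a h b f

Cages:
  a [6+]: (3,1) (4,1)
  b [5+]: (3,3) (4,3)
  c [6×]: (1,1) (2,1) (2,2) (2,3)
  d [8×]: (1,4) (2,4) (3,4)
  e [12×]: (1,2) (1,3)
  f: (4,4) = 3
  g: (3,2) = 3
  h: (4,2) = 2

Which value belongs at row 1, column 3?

Cage c has product 6; hence (1,1) = 1.
Cage g is a single given cell, which forces (3,2) = 3.
Cage h is a single given cell, which forces (4,2) = 2.
F is a freebie, so (4,4) = 3.
3 is placed in column 2, leaving (1,2) = 4.
Cage e needs two cells with product 12, leaving (1,3) = 3.
4 is placed in row 1, so (1,4) = 2.
Column 2 now contains 2, leaving (2,2) = 1.
3 is placed in column 3, which forces (2,3) = 2.
1 is placed in row 2, leaving (2,4) = 4.
Cage a's pair has sum 6, which forces (3,1) = 2.
4 is placed in column 4, which forces (3,4) = 1.
2 is placed in row 4; hence (4,1) = 4.
4 is placed in row 4; hence (4,3) = 1.
2 is placed in row 2, so (2,1) = 3.
1 is placed in row 3, which forces (3,3) = 4.
The full grid is 1 4 3 2 / 3 1 2 4 / 2 3 4 1 / 4 2 1 3.

3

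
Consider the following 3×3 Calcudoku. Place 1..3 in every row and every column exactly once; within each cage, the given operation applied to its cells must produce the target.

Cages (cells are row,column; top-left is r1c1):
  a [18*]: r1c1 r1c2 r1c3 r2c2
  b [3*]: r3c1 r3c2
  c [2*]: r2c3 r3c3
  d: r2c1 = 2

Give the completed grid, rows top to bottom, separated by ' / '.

1 2 3 / 2 3 1 / 3 1 2

Cage d is given, which forces r2c1 = 2.
Cage a has product 18, which forces r2c2 = 3.
Row 2 now contains 2, which forces r2c3 = 1.
Column 2 already has 3, leaving r3c2 = 1.
1 is placed in column 3, which forces r3c3 = 2.
Cage a needs product 18, leaving r1c1 = 1.
Column 2 now contains 1, so r1c2 = 2.
Column 3 already has 2; hence r1c3 = 3.
Row 3 already has 1, leaving r3c1 = 3.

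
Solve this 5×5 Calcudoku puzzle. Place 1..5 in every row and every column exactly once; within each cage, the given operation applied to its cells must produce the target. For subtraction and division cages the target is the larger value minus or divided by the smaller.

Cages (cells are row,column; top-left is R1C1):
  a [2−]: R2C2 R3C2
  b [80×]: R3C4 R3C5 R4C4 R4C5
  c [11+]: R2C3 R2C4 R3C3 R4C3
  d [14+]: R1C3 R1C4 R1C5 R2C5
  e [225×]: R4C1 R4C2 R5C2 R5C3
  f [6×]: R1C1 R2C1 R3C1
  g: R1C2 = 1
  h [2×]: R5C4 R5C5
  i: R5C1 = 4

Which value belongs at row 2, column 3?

5

G is a freebie; hence R1C2 = 1.
Cage i is given; hence R5C1 = 4.
In column 1, 5 can only go at R4C1, so R4C1 = 5.
5 is placed in row 4, so R4C2 = 3.
Cage e has product 225, which forces R5C2 = 5.
The 4 cells of cage e must have product 225; hence R5C3 = 3.
In row 3, 3 can only go at R3C1, so R3C1 = 3.
Column 1 already has 3, which forces R1C1 = 2.
Cage f needs product 6; hence R2C1 = 1.
Cage d needs sum 14, leaving R2C5 = 2.
Column 5 already has 2, leaving R5C5 = 1.
Row 2 already has 2; hence R2C2 = 4.
Row 2 already has 2, which forces R2C3 = 5.
The 4 cells of cage c must have sum 11, so R2C4 = 3.
Cage a needs two cells with difference 2; hence R3C2 = 2.
Row 3 now contains 2, so R3C3 = 1.
Cage b needs product 80, which forces R3C4 = 4.
Cage b needs product 80, leaving R3C5 = 5.
Column 3 already has 1; hence R4C3 = 2.
Cage b needs product 80, so R4C4 = 1.
Column 5 already has 1, which forces R4C5 = 4.
1 is placed in row 5, leaving R5C4 = 2.
Column 3 now contains 5, leaving R1C3 = 4.
4 is placed in column 4, leaving R1C4 = 5.
4 is placed in column 5; hence R1C5 = 3.
Completed grid: 2 1 4 5 3 / 1 4 5 3 2 / 3 2 1 4 5 / 5 3 2 1 4 / 4 5 3 2 1.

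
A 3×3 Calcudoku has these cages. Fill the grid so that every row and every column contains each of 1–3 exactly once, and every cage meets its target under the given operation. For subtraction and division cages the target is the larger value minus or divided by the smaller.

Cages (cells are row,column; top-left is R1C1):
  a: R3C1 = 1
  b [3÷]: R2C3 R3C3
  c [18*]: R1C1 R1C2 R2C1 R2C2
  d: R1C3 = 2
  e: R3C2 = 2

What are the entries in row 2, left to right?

Cage d is a single given cell, leaving R1C3 = 2.
Cage a is a single given cell, which forces R3C1 = 1.
E is a freebie, which forces R3C2 = 2.
1 is placed in row 3, so R3C3 = 3.
Column 1 now contains 1, which forces R1C1 = 3.
Cage c has product 18; hence R1C2 = 1.
The 4 cells of cage c must have product 18; hence R2C1 = 2.
Cage c has product 18, leaving R2C2 = 3.
Column 3 now contains 3, so R2C3 = 1.
The full grid is 3 1 2 / 2 3 1 / 1 2 3.

2 3 1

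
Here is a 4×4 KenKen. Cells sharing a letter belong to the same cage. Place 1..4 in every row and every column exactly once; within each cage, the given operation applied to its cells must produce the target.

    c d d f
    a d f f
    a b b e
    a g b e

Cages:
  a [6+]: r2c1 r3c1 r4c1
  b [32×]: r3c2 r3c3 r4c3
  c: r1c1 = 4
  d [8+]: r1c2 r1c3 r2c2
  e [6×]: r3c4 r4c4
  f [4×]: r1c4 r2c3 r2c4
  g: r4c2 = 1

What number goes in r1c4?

C is a freebie, so r1c1 = 4.
Cage b has product 32, leaving r3c2 = 4.
The 3 cells of cage b must have product 32; hence r3c3 = 2.
Row 3 already has 2, so r3c4 = 3.
G is a freebie; hence r4c2 = 1.
Cage b has product 32, leaving r4c3 = 4.
Column 4 now contains 3, so r4c4 = 2.
Cage d needs sum 8, leaving r1c2 = 2.
The 3 cells of cage d must have sum 8, leaving r1c3 = 3.
2 is placed in column 4, so r1c4 = 1.
Cage a needs sum 6, so r2c1 = 2.
Cage d needs sum 8, so r2c2 = 3.
Column 3 now contains 2, so r2c3 = 1.
Cage f has product 4, so r2c4 = 4.
3 is placed in row 3; hence r3c1 = 1.
2 is placed in row 4, which forces r4c1 = 3.
Completed grid: 4 2 3 1 / 2 3 1 4 / 1 4 2 3 / 3 1 4 2.

1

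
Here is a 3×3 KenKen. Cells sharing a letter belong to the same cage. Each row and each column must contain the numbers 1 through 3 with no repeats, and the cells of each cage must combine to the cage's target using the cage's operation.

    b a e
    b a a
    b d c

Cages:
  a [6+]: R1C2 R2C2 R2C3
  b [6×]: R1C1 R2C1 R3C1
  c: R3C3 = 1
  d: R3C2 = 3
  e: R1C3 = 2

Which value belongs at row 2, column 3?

3

E is a freebie, which forces R1C3 = 2.
Cage d is a single given cell, so R3C2 = 3.
C is a freebie; hence R3C3 = 1.
Column 2 now contains 3, so R1C2 = 1.
Cage a has sum 6; hence R2C2 = 2.
1 is placed in column 3, so R2C3 = 3.
Row 3 now contains 1, leaving R3C1 = 2.
1 is placed in row 1, leaving R1C1 = 3.
Row 2 now contains 3, leaving R2C1 = 1.
The full grid is 3 1 2 / 1 2 3 / 2 3 1.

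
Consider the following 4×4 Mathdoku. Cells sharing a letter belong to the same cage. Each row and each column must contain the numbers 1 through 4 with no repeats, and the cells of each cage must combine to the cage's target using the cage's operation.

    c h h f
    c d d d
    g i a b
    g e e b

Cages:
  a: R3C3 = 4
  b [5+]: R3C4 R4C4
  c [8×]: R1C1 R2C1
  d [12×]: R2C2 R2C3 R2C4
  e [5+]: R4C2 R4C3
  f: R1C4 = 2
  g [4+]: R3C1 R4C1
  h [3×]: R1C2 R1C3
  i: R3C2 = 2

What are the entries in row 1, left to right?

Cage f is a single given cell, which forces R1C4 = 2.
Cage i is given, leaving R3C2 = 2.
A is a freebie; hence R3C3 = 4.
2 is placed in row 1; hence R1C1 = 4.
The two cells of cage c must have product 8; hence R2C1 = 2.
Cage b needs two cells with sum 5, so R3C4 = 1.
Cage b needs two cells with sum 5, so R4C4 = 4.
Cage d has product 12; hence R2C2 = 4.
Cage d has product 12, so R2C3 = 1.
4 is placed in column 4; hence R2C4 = 3.
Row 3 now contains 1, leaving R3C1 = 3.
Cage g's pair has sum 4, so R4C1 = 1.
Row 4 already has 4; hence R4C2 = 3.
Cage e's pair has sum 5; hence R4C3 = 2.
Column 2 already has 3, so R1C2 = 1.
Column 3 already has 1; hence R1C3 = 3.
Completed grid: 4 1 3 2 / 2 4 1 3 / 3 2 4 1 / 1 3 2 4.

4 1 3 2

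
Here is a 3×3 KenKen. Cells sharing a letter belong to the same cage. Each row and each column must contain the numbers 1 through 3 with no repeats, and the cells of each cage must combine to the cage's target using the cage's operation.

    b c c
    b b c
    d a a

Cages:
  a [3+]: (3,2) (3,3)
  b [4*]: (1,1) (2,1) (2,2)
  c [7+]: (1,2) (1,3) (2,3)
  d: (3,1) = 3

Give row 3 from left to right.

3 1 2

The 3 cells of cage b must have product 4, which forces (1,1) = 2.
2 is placed in row 1, leaving (1,2) = 3.
3 is placed in row 1, leaving (1,3) = 1.
The 3 cells of cage b must have product 4, which forces (2,1) = 1.
The 3 cells of cage b must have product 4, which forces (2,2) = 2.
Row 2 now contains 2, so (2,3) = 3.
Cage d is given, leaving (3,1) = 3.
Column 2 now contains 2, so (3,2) = 1.
1 is placed in column 3; hence (3,3) = 2.
Completed grid: 2 3 1 / 1 2 3 / 3 1 2.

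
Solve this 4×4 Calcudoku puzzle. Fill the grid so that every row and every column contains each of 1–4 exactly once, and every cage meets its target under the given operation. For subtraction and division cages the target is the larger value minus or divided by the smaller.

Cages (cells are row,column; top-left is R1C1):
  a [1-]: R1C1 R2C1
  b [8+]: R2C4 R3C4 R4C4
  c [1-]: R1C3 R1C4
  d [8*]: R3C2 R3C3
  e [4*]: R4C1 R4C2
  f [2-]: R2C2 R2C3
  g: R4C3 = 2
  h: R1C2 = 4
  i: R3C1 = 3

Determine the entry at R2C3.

Cage h is a single given cell, so R1C2 = 4.
I is a freebie; hence R3C1 = 3.
Column 2 now contains 4, leaving R3C2 = 2.
Row 3 already has 2, so R3C3 = 4.
Row 3 now contains 4, leaving R3C4 = 1.
Column 2 now contains 4, leaving R4C2 = 1.
Cage g is given, which forces R4C3 = 2.
Cage c needs two cells with difference 1; hence R1C4 = 2.
Column 2 already has 1; hence R2C2 = 3.
Cage f's pair has difference 2; hence R2C3 = 1.
Row 2 already has 3, leaving R2C4 = 4.
1 is placed in row 4, leaving R4C1 = 4.
4 is placed in column 4, which forces R4C4 = 3.
Row 1 now contains 2, leaving R1C1 = 1.
Column 3 now contains 1, so R1C3 = 3.
Row 2 now contains 1, which forces R2C1 = 2.
The full grid is 1 4 3 2 / 2 3 1 4 / 3 2 4 1 / 4 1 2 3.

1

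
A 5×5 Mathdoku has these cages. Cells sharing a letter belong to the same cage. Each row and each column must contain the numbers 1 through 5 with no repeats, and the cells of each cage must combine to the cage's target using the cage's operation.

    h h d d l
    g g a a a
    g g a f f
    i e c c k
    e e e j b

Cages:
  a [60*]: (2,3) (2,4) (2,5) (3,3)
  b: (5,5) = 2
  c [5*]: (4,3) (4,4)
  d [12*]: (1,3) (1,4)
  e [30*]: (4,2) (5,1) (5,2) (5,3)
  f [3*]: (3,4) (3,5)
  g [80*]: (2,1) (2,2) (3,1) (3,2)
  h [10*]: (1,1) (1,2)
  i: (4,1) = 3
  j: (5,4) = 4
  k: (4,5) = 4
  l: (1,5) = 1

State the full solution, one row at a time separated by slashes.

Cage l is given; hence (1,5) = 1.
Column 5 already has 1, so (3,5) = 3.
I is a freebie, which forces (4,1) = 3.
Cage k is a single given cell, leaving (4,5) = 4.
J is a freebie; hence (5,4) = 4.
Cage b is a single given cell, leaving (5,5) = 2.
The two cells of cage d must have product 12, leaving (1,3) = 4.
4 is placed in column 4; hence (1,4) = 3.
Column 5 already has 2, leaving (2,5) = 5.
3 is placed in row 3, leaving (3,4) = 1.
Cage e has product 30, leaving (4,2) = 2.
Column 4 already has 1; hence (4,4) = 5.
Cage h needs two cells with product 10; hence (1,1) = 2.
Column 2 now contains 2, leaving (1,2) = 5.
Cage a has product 60, leaving (2,3) = 3.
Column 4 already has 1, which forces (2,4) = 2.
Column 2 now contains 5, which forces (3,2) = 4.
Row 3 now contains 1; hence (3,3) = 2.
5 is placed in row 4, so (4,3) = 1.
Column 3 now contains 1, which forces (5,3) = 5.
The 4 cells of cage g must have product 80, which forces (2,1) = 4.
Column 2 already has 4, which forces (2,2) = 1.
Row 3 already has 4, so (3,1) = 5.
5 is placed in row 5, leaving (5,1) = 1.
The 4 cells of cage e must have product 30, leaving (5,2) = 3.

2 5 4 3 1 / 4 1 3 2 5 / 5 4 2 1 3 / 3 2 1 5 4 / 1 3 5 4 2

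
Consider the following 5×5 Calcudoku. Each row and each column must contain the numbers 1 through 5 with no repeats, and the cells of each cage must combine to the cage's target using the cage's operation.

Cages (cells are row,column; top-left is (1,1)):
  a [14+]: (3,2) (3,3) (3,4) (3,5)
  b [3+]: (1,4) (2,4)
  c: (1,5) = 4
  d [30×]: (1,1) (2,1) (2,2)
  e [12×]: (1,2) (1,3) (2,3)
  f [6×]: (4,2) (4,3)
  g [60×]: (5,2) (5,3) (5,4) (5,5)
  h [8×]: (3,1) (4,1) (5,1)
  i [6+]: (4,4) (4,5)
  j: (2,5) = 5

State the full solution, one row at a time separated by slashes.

5 1 3 2 4 / 3 2 4 1 5 / 1 4 5 3 2 / 4 3 2 5 1 / 2 5 1 4 3

Cage c is a single given cell, so (1,5) = 4.
Cage j is a single given cell, which forces (2,5) = 5.
The 3 cells of cage d must have product 30, which forces (1,1) = 5.
Row 2 needs a 1, and only (2,4) is open for it.
1 is placed in column 4, so (1,4) = 2.
Cage e has product 12; hence (2,3) = 4.
The only place for 1 in row 3 is (3,1).
The only place for 1 in row 4 is (4,5).
The two cells of cage i must have sum 6; hence (4,4) = 5.
5 is placed in column 4; hence (5,4) = 4.
Column 5 already has 1, leaving (5,5) = 3.
The 4 cells of cage a must have sum 14; hence (3,2) = 4.
Cage a has sum 14, leaving (3,3) = 5.
Column 4 now contains 4, which forces (3,4) = 3.
Column 5 now contains 3, so (3,5) = 2.
Cage h has product 8; hence (4,1) = 4.
Row 5 already has 4; hence (5,1) = 2.
Column 3 already has 5, leaving (5,3) = 1.
The 3 cells of cage e must have product 12, so (1,2) = 1.
Column 3 now contains 1, which forces (1,3) = 3.
Column 1 now contains 2, so (2,1) = 3.
Cage d needs product 30, leaving (2,2) = 2.
Column 2 now contains 2; hence (4,2) = 3.
Column 3 already has 3; hence (4,3) = 2.
1 is placed in row 5, leaving (5,2) = 5.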